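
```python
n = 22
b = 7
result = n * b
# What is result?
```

Answer: 154

Derivation:
Trace (tracking result):
n = 22  # -> n = 22
b = 7  # -> b = 7
result = n * b  # -> result = 154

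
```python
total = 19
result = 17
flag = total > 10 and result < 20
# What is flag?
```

Trace (tracking flag):
total = 19  # -> total = 19
result = 17  # -> result = 17
flag = total > 10 and result < 20  # -> flag = True

Answer: True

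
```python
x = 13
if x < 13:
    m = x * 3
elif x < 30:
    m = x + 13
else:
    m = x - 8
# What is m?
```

Trace (tracking m):
x = 13  # -> x = 13
if x < 13:  # condition is False
elif x < 30:  # condition is True
    m = x + 13  # -> m = 26

Answer: 26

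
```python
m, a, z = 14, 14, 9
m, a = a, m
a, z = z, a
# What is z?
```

Answer: 14

Derivation:
Trace (tracking z):
m, a, z = (14, 14, 9)  # -> m = 14, a = 14, z = 9
m, a = (a, m)  # -> m = 14, a = 14
a, z = (z, a)  # -> a = 9, z = 14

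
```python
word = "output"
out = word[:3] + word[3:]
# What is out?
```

Answer: 'output'

Derivation:
Trace (tracking out):
word = 'output'  # -> word = 'output'
out = word[:3] + word[3:]  # -> out = 'output'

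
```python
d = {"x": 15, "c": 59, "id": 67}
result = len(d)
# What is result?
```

Answer: 3

Derivation:
Trace (tracking result):
d = {'x': 15, 'c': 59, 'id': 67}  # -> d = {'x': 15, 'c': 59, 'id': 67}
result = len(d)  # -> result = 3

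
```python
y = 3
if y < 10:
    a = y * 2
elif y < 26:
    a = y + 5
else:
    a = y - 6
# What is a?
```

Answer: 6

Derivation:
Trace (tracking a):
y = 3  # -> y = 3
if y < 10:  # condition is True
    a = y * 2  # -> a = 6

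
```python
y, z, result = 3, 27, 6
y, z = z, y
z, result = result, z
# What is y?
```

Answer: 27

Derivation:
Trace (tracking y):
y, z, result = (3, 27, 6)  # -> y = 3, z = 27, result = 6
y, z = (z, y)  # -> y = 27, z = 3
z, result = (result, z)  # -> z = 6, result = 3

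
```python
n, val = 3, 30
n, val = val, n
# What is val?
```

Trace (tracking val):
n, val = (3, 30)  # -> n = 3, val = 30
n, val = (val, n)  # -> n = 30, val = 3

Answer: 3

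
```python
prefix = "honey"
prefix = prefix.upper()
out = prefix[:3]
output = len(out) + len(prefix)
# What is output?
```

Answer: 8

Derivation:
Trace (tracking output):
prefix = 'honey'  # -> prefix = 'honey'
prefix = prefix.upper()  # -> prefix = 'HONEY'
out = prefix[:3]  # -> out = 'HON'
output = len(out) + len(prefix)  # -> output = 8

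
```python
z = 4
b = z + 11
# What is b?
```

Answer: 15

Derivation:
Trace (tracking b):
z = 4  # -> z = 4
b = z + 11  # -> b = 15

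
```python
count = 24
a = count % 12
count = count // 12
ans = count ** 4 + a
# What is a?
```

Answer: 0

Derivation:
Trace (tracking a):
count = 24  # -> count = 24
a = count % 12  # -> a = 0
count = count // 12  # -> count = 2
ans = count ** 4 + a  # -> ans = 16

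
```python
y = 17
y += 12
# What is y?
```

Trace (tracking y):
y = 17  # -> y = 17
y += 12  # -> y = 29

Answer: 29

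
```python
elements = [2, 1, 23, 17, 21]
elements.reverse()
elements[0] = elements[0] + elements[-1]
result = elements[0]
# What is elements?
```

Answer: [23, 17, 23, 1, 2]

Derivation:
Trace (tracking elements):
elements = [2, 1, 23, 17, 21]  # -> elements = [2, 1, 23, 17, 21]
elements.reverse()  # -> elements = [21, 17, 23, 1, 2]
elements[0] = elements[0] + elements[-1]  # -> elements = [23, 17, 23, 1, 2]
result = elements[0]  # -> result = 23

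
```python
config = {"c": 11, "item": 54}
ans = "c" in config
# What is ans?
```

Answer: True

Derivation:
Trace (tracking ans):
config = {'c': 11, 'item': 54}  # -> config = {'c': 11, 'item': 54}
ans = 'c' in config  # -> ans = True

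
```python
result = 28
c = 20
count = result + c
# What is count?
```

Trace (tracking count):
result = 28  # -> result = 28
c = 20  # -> c = 20
count = result + c  # -> count = 48

Answer: 48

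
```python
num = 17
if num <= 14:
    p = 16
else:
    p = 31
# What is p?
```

Trace (tracking p):
num = 17  # -> num = 17
if num <= 14:  # condition is False
else:
    p = 31  # -> p = 31

Answer: 31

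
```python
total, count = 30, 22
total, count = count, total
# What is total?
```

Answer: 22

Derivation:
Trace (tracking total):
total, count = (30, 22)  # -> total = 30, count = 22
total, count = (count, total)  # -> total = 22, count = 30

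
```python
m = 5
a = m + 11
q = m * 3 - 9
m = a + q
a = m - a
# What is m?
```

Answer: 22

Derivation:
Trace (tracking m):
m = 5  # -> m = 5
a = m + 11  # -> a = 16
q = m * 3 - 9  # -> q = 6
m = a + q  # -> m = 22
a = m - a  # -> a = 6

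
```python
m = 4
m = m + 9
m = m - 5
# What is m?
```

Trace (tracking m):
m = 4  # -> m = 4
m = m + 9  # -> m = 13
m = m - 5  # -> m = 8

Answer: 8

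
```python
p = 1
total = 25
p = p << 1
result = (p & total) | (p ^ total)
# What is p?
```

Trace (tracking p):
p = 1  # -> p = 1
total = 25  # -> total = 25
p = p << 1  # -> p = 2
result = p & total | p ^ total  # -> result = 27

Answer: 2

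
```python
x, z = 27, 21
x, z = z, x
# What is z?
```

Trace (tracking z):
x, z = (27, 21)  # -> x = 27, z = 21
x, z = (z, x)  # -> x = 21, z = 27

Answer: 27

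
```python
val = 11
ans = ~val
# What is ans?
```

Trace (tracking ans):
val = 11  # -> val = 11
ans = ~val  # -> ans = -12

Answer: -12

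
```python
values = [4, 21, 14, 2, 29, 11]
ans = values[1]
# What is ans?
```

Answer: 21

Derivation:
Trace (tracking ans):
values = [4, 21, 14, 2, 29, 11]  # -> values = [4, 21, 14, 2, 29, 11]
ans = values[1]  # -> ans = 21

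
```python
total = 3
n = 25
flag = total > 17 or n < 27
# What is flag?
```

Trace (tracking flag):
total = 3  # -> total = 3
n = 25  # -> n = 25
flag = total > 17 or n < 27  # -> flag = True

Answer: True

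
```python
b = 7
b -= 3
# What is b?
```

Trace (tracking b):
b = 7  # -> b = 7
b -= 3  # -> b = 4

Answer: 4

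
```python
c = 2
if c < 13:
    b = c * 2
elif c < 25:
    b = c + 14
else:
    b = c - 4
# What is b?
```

Trace (tracking b):
c = 2  # -> c = 2
if c < 13:  # condition is True
    b = c * 2  # -> b = 4

Answer: 4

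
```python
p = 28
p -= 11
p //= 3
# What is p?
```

Answer: 5

Derivation:
Trace (tracking p):
p = 28  # -> p = 28
p -= 11  # -> p = 17
p //= 3  # -> p = 5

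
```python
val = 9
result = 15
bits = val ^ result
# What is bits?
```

Trace (tracking bits):
val = 9  # -> val = 9
result = 15  # -> result = 15
bits = val ^ result  # -> bits = 6

Answer: 6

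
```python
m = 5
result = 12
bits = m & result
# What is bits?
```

Answer: 4

Derivation:
Trace (tracking bits):
m = 5  # -> m = 5
result = 12  # -> result = 12
bits = m & result  # -> bits = 4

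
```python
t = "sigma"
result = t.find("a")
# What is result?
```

Answer: 4

Derivation:
Trace (tracking result):
t = 'sigma'  # -> t = 'sigma'
result = t.find('a')  # -> result = 4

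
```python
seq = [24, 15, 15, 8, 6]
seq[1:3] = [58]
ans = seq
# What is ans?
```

Answer: [24, 58, 8, 6]

Derivation:
Trace (tracking ans):
seq = [24, 15, 15, 8, 6]  # -> seq = [24, 15, 15, 8, 6]
seq[1:3] = [58]  # -> seq = [24, 58, 8, 6]
ans = seq  # -> ans = [24, 58, 8, 6]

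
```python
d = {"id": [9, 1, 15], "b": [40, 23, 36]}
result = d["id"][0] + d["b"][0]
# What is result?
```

Answer: 49

Derivation:
Trace (tracking result):
d = {'id': [9, 1, 15], 'b': [40, 23, 36]}  # -> d = {'id': [9, 1, 15], 'b': [40, 23, 36]}
result = d['id'][0] + d['b'][0]  # -> result = 49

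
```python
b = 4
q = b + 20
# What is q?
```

Answer: 24

Derivation:
Trace (tracking q):
b = 4  # -> b = 4
q = b + 20  # -> q = 24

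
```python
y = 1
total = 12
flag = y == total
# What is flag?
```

Answer: False

Derivation:
Trace (tracking flag):
y = 1  # -> y = 1
total = 12  # -> total = 12
flag = y == total  # -> flag = False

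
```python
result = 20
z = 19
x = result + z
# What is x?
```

Trace (tracking x):
result = 20  # -> result = 20
z = 19  # -> z = 19
x = result + z  # -> x = 39

Answer: 39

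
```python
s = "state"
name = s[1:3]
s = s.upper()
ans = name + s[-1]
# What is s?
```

Answer: 'STATE'

Derivation:
Trace (tracking s):
s = 'state'  # -> s = 'state'
name = s[1:3]  # -> name = 'ta'
s = s.upper()  # -> s = 'STATE'
ans = name + s[-1]  # -> ans = 'taE'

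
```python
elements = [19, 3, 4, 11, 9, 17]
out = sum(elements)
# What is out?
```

Answer: 63

Derivation:
Trace (tracking out):
elements = [19, 3, 4, 11, 9, 17]  # -> elements = [19, 3, 4, 11, 9, 17]
out = sum(elements)  # -> out = 63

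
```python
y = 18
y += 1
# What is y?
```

Trace (tracking y):
y = 18  # -> y = 18
y += 1  # -> y = 19

Answer: 19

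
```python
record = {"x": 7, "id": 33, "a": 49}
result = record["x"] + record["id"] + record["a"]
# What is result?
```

Trace (tracking result):
record = {'x': 7, 'id': 33, 'a': 49}  # -> record = {'x': 7, 'id': 33, 'a': 49}
result = record['x'] + record['id'] + record['a']  # -> result = 89

Answer: 89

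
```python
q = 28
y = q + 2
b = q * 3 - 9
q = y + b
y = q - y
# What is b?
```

Answer: 75

Derivation:
Trace (tracking b):
q = 28  # -> q = 28
y = q + 2  # -> y = 30
b = q * 3 - 9  # -> b = 75
q = y + b  # -> q = 105
y = q - y  # -> y = 75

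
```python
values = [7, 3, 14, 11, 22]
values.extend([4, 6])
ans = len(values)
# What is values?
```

Answer: [7, 3, 14, 11, 22, 4, 6]

Derivation:
Trace (tracking values):
values = [7, 3, 14, 11, 22]  # -> values = [7, 3, 14, 11, 22]
values.extend([4, 6])  # -> values = [7, 3, 14, 11, 22, 4, 6]
ans = len(values)  # -> ans = 7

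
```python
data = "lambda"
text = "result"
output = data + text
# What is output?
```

Answer: 'lambdaresult'

Derivation:
Trace (tracking output):
data = 'lambda'  # -> data = 'lambda'
text = 'result'  # -> text = 'result'
output = data + text  # -> output = 'lambdaresult'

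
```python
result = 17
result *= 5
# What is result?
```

Trace (tracking result):
result = 17  # -> result = 17
result *= 5  # -> result = 85

Answer: 85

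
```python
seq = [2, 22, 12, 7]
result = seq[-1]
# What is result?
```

Trace (tracking result):
seq = [2, 22, 12, 7]  # -> seq = [2, 22, 12, 7]
result = seq[-1]  # -> result = 7

Answer: 7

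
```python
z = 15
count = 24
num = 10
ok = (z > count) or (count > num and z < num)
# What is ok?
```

Trace (tracking ok):
z = 15  # -> z = 15
count = 24  # -> count = 24
num = 10  # -> num = 10
ok = z > count or (count > num and z < num)  # -> ok = False

Answer: False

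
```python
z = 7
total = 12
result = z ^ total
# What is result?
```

Answer: 11

Derivation:
Trace (tracking result):
z = 7  # -> z = 7
total = 12  # -> total = 12
result = z ^ total  # -> result = 11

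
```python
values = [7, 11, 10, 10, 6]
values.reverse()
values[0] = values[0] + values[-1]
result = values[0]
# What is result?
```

Answer: 13

Derivation:
Trace (tracking result):
values = [7, 11, 10, 10, 6]  # -> values = [7, 11, 10, 10, 6]
values.reverse()  # -> values = [6, 10, 10, 11, 7]
values[0] = values[0] + values[-1]  # -> values = [13, 10, 10, 11, 7]
result = values[0]  # -> result = 13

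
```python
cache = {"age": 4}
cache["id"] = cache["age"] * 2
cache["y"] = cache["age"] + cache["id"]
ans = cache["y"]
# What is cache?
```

Answer: {'age': 4, 'id': 8, 'y': 12}

Derivation:
Trace (tracking cache):
cache = {'age': 4}  # -> cache = {'age': 4}
cache['id'] = cache['age'] * 2  # -> cache = {'age': 4, 'id': 8}
cache['y'] = cache['age'] + cache['id']  # -> cache = {'age': 4, 'id': 8, 'y': 12}
ans = cache['y']  # -> ans = 12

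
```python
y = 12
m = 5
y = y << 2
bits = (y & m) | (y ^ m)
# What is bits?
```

Answer: 53

Derivation:
Trace (tracking bits):
y = 12  # -> y = 12
m = 5  # -> m = 5
y = y << 2  # -> y = 48
bits = y & m | y ^ m  # -> bits = 53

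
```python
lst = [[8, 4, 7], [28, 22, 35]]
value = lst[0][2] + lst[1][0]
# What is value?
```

Trace (tracking value):
lst = [[8, 4, 7], [28, 22, 35]]  # -> lst = [[8, 4, 7], [28, 22, 35]]
value = lst[0][2] + lst[1][0]  # -> value = 35

Answer: 35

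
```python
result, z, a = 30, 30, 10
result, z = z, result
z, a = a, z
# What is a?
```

Answer: 30

Derivation:
Trace (tracking a):
result, z, a = (30, 30, 10)  # -> result = 30, z = 30, a = 10
result, z = (z, result)  # -> result = 30, z = 30
z, a = (a, z)  # -> z = 10, a = 30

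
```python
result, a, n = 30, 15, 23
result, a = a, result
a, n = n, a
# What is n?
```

Trace (tracking n):
result, a, n = (30, 15, 23)  # -> result = 30, a = 15, n = 23
result, a = (a, result)  # -> result = 15, a = 30
a, n = (n, a)  # -> a = 23, n = 30

Answer: 30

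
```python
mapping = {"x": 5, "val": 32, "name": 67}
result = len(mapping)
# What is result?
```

Trace (tracking result):
mapping = {'x': 5, 'val': 32, 'name': 67}  # -> mapping = {'x': 5, 'val': 32, 'name': 67}
result = len(mapping)  # -> result = 3

Answer: 3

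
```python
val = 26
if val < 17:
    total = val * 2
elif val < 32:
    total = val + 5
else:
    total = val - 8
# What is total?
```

Answer: 31

Derivation:
Trace (tracking total):
val = 26  # -> val = 26
if val < 17:  # condition is False
elif val < 32:  # condition is True
    total = val + 5  # -> total = 31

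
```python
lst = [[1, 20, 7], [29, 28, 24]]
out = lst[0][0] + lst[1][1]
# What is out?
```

Answer: 29

Derivation:
Trace (tracking out):
lst = [[1, 20, 7], [29, 28, 24]]  # -> lst = [[1, 20, 7], [29, 28, 24]]
out = lst[0][0] + lst[1][1]  # -> out = 29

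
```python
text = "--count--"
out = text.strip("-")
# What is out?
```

Trace (tracking out):
text = '--count--'  # -> text = '--count--'
out = text.strip('-')  # -> out = 'count'

Answer: 'count'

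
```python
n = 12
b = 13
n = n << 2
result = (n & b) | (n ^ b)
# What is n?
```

Trace (tracking n):
n = 12  # -> n = 12
b = 13  # -> b = 13
n = n << 2  # -> n = 48
result = n & b | n ^ b  # -> result = 61

Answer: 48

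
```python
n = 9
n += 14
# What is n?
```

Answer: 23

Derivation:
Trace (tracking n):
n = 9  # -> n = 9
n += 14  # -> n = 23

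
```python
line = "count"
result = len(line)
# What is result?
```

Trace (tracking result):
line = 'count'  # -> line = 'count'
result = len(line)  # -> result = 5

Answer: 5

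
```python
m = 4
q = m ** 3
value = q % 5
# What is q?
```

Answer: 64

Derivation:
Trace (tracking q):
m = 4  # -> m = 4
q = m ** 3  # -> q = 64
value = q % 5  # -> value = 4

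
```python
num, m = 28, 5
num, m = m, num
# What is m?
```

Trace (tracking m):
num, m = (28, 5)  # -> num = 28, m = 5
num, m = (m, num)  # -> num = 5, m = 28

Answer: 28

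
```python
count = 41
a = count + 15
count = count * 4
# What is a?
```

Trace (tracking a):
count = 41  # -> count = 41
a = count + 15  # -> a = 56
count = count * 4  # -> count = 164

Answer: 56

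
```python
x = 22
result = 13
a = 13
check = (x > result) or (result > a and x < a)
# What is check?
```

Trace (tracking check):
x = 22  # -> x = 22
result = 13  # -> result = 13
a = 13  # -> a = 13
check = x > result or (result > a and x < a)  # -> check = True

Answer: True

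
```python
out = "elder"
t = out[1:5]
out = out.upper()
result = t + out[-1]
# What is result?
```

Answer: 'lderR'

Derivation:
Trace (tracking result):
out = 'elder'  # -> out = 'elder'
t = out[1:5]  # -> t = 'lder'
out = out.upper()  # -> out = 'ELDER'
result = t + out[-1]  # -> result = 'lderR'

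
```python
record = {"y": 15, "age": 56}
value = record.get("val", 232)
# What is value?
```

Answer: 232

Derivation:
Trace (tracking value):
record = {'y': 15, 'age': 56}  # -> record = {'y': 15, 'age': 56}
value = record.get('val', 232)  # -> value = 232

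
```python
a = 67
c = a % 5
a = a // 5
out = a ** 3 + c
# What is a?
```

Trace (tracking a):
a = 67  # -> a = 67
c = a % 5  # -> c = 2
a = a // 5  # -> a = 13
out = a ** 3 + c  # -> out = 2199

Answer: 13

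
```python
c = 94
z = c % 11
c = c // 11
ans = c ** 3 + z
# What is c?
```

Answer: 8

Derivation:
Trace (tracking c):
c = 94  # -> c = 94
z = c % 11  # -> z = 6
c = c // 11  # -> c = 8
ans = c ** 3 + z  # -> ans = 518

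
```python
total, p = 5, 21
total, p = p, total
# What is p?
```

Trace (tracking p):
total, p = (5, 21)  # -> total = 5, p = 21
total, p = (p, total)  # -> total = 21, p = 5

Answer: 5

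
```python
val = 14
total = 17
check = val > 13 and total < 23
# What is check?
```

Trace (tracking check):
val = 14  # -> val = 14
total = 17  # -> total = 17
check = val > 13 and total < 23  # -> check = True

Answer: True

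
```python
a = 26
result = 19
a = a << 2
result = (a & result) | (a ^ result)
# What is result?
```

Trace (tracking result):
a = 26  # -> a = 26
result = 19  # -> result = 19
a = a << 2  # -> a = 104
result = a & result | a ^ result  # -> result = 123

Answer: 123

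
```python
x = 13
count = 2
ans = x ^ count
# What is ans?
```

Answer: 15

Derivation:
Trace (tracking ans):
x = 13  # -> x = 13
count = 2  # -> count = 2
ans = x ^ count  # -> ans = 15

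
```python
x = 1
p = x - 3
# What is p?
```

Trace (tracking p):
x = 1  # -> x = 1
p = x - 3  # -> p = -2

Answer: -2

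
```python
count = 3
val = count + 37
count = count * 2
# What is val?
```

Answer: 40

Derivation:
Trace (tracking val):
count = 3  # -> count = 3
val = count + 37  # -> val = 40
count = count * 2  # -> count = 6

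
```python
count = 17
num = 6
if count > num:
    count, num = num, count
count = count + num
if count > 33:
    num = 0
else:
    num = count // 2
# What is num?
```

Trace (tracking num):
count = 17  # -> count = 17
num = 6  # -> num = 6
if count > num:  # condition is True
    count, num = (num, count)  # -> count = 6, num = 17
count = count + num  # -> count = 23
if count > 33:  # condition is False
else:
    num = count // 2  # -> num = 11

Answer: 11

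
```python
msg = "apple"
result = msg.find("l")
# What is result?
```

Answer: 3

Derivation:
Trace (tracking result):
msg = 'apple'  # -> msg = 'apple'
result = msg.find('l')  # -> result = 3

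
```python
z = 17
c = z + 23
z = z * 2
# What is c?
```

Answer: 40

Derivation:
Trace (tracking c):
z = 17  # -> z = 17
c = z + 23  # -> c = 40
z = z * 2  # -> z = 34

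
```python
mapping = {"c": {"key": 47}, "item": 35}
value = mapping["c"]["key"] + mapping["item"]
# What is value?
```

Answer: 82

Derivation:
Trace (tracking value):
mapping = {'c': {'key': 47}, 'item': 35}  # -> mapping = {'c': {'key': 47}, 'item': 35}
value = mapping['c']['key'] + mapping['item']  # -> value = 82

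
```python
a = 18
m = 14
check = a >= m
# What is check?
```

Trace (tracking check):
a = 18  # -> a = 18
m = 14  # -> m = 14
check = a >= m  # -> check = True

Answer: True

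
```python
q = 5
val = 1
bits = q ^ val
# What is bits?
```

Trace (tracking bits):
q = 5  # -> q = 5
val = 1  # -> val = 1
bits = q ^ val  # -> bits = 4

Answer: 4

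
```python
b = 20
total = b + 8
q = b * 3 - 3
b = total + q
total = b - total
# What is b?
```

Trace (tracking b):
b = 20  # -> b = 20
total = b + 8  # -> total = 28
q = b * 3 - 3  # -> q = 57
b = total + q  # -> b = 85
total = b - total  # -> total = 57

Answer: 85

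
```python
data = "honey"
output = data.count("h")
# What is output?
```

Trace (tracking output):
data = 'honey'  # -> data = 'honey'
output = data.count('h')  # -> output = 1

Answer: 1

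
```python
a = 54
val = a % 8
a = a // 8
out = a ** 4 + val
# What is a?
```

Trace (tracking a):
a = 54  # -> a = 54
val = a % 8  # -> val = 6
a = a // 8  # -> a = 6
out = a ** 4 + val  # -> out = 1302

Answer: 6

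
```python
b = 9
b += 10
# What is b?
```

Trace (tracking b):
b = 9  # -> b = 9
b += 10  # -> b = 19

Answer: 19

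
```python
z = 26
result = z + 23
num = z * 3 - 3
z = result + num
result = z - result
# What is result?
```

Trace (tracking result):
z = 26  # -> z = 26
result = z + 23  # -> result = 49
num = z * 3 - 3  # -> num = 75
z = result + num  # -> z = 124
result = z - result  # -> result = 75

Answer: 75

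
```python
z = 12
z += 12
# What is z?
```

Answer: 24

Derivation:
Trace (tracking z):
z = 12  # -> z = 12
z += 12  # -> z = 24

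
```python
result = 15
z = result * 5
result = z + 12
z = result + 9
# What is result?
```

Answer: 87

Derivation:
Trace (tracking result):
result = 15  # -> result = 15
z = result * 5  # -> z = 75
result = z + 12  # -> result = 87
z = result + 9  # -> z = 96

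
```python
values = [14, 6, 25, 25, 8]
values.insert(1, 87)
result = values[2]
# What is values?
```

Trace (tracking values):
values = [14, 6, 25, 25, 8]  # -> values = [14, 6, 25, 25, 8]
values.insert(1, 87)  # -> values = [14, 87, 6, 25, 25, 8]
result = values[2]  # -> result = 6

Answer: [14, 87, 6, 25, 25, 8]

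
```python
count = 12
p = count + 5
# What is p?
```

Trace (tracking p):
count = 12  # -> count = 12
p = count + 5  # -> p = 17

Answer: 17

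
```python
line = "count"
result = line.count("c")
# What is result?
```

Answer: 1

Derivation:
Trace (tracking result):
line = 'count'  # -> line = 'count'
result = line.count('c')  # -> result = 1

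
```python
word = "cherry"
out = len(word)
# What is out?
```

Trace (tracking out):
word = 'cherry'  # -> word = 'cherry'
out = len(word)  # -> out = 6

Answer: 6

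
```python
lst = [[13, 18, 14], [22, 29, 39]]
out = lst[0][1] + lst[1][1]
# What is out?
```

Trace (tracking out):
lst = [[13, 18, 14], [22, 29, 39]]  # -> lst = [[13, 18, 14], [22, 29, 39]]
out = lst[0][1] + lst[1][1]  # -> out = 47

Answer: 47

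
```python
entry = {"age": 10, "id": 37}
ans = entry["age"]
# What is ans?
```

Trace (tracking ans):
entry = {'age': 10, 'id': 37}  # -> entry = {'age': 10, 'id': 37}
ans = entry['age']  # -> ans = 10

Answer: 10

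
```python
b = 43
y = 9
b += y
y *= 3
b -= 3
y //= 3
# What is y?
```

Trace (tracking y):
b = 43  # -> b = 43
y = 9  # -> y = 9
b += y  # -> b = 52
y *= 3  # -> y = 27
b -= 3  # -> b = 49
y //= 3  # -> y = 9

Answer: 9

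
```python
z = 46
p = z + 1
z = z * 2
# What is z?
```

Trace (tracking z):
z = 46  # -> z = 46
p = z + 1  # -> p = 47
z = z * 2  # -> z = 92

Answer: 92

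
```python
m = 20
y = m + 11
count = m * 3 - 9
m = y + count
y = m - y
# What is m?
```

Answer: 82

Derivation:
Trace (tracking m):
m = 20  # -> m = 20
y = m + 11  # -> y = 31
count = m * 3 - 9  # -> count = 51
m = y + count  # -> m = 82
y = m - y  # -> y = 51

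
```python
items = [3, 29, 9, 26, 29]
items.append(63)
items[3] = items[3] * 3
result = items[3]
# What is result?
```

Answer: 78

Derivation:
Trace (tracking result):
items = [3, 29, 9, 26, 29]  # -> items = [3, 29, 9, 26, 29]
items.append(63)  # -> items = [3, 29, 9, 26, 29, 63]
items[3] = items[3] * 3  # -> items = [3, 29, 9, 78, 29, 63]
result = items[3]  # -> result = 78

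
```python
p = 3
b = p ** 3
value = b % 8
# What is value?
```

Answer: 3

Derivation:
Trace (tracking value):
p = 3  # -> p = 3
b = p ** 3  # -> b = 27
value = b % 8  # -> value = 3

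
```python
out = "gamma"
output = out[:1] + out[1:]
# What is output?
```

Answer: 'gamma'

Derivation:
Trace (tracking output):
out = 'gamma'  # -> out = 'gamma'
output = out[:1] + out[1:]  # -> output = 'gamma'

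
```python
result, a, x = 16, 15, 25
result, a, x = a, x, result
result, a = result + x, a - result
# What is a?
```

Trace (tracking a):
result, a, x = (16, 15, 25)  # -> result = 16, a = 15, x = 25
result, a, x = (a, x, result)  # -> result = 15, a = 25, x = 16
result, a = (result + x, a - result)  # -> result = 31, a = 10

Answer: 10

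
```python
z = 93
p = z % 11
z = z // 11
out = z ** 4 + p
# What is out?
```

Answer: 4101

Derivation:
Trace (tracking out):
z = 93  # -> z = 93
p = z % 11  # -> p = 5
z = z // 11  # -> z = 8
out = z ** 4 + p  # -> out = 4101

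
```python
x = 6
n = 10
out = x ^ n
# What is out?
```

Trace (tracking out):
x = 6  # -> x = 6
n = 10  # -> n = 10
out = x ^ n  # -> out = 12

Answer: 12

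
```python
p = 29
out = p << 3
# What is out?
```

Answer: 232

Derivation:
Trace (tracking out):
p = 29  # -> p = 29
out = p << 3  # -> out = 232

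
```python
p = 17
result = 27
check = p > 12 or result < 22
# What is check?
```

Answer: True

Derivation:
Trace (tracking check):
p = 17  # -> p = 17
result = 27  # -> result = 27
check = p > 12 or result < 22  # -> check = True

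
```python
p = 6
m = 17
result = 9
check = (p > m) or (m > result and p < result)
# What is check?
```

Trace (tracking check):
p = 6  # -> p = 6
m = 17  # -> m = 17
result = 9  # -> result = 9
check = p > m or (m > result and p < result)  # -> check = True

Answer: True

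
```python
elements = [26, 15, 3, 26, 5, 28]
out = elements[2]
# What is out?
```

Answer: 3

Derivation:
Trace (tracking out):
elements = [26, 15, 3, 26, 5, 28]  # -> elements = [26, 15, 3, 26, 5, 28]
out = elements[2]  # -> out = 3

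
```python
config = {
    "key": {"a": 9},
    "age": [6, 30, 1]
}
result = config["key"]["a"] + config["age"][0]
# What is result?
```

Trace (tracking result):
config = {'key': {'a': 9}, 'age': [6, 30, 1]}  # -> config = {'key': {'a': 9}, 'age': [6, 30, 1]}
result = config['key']['a'] + config['age'][0]  # -> result = 15

Answer: 15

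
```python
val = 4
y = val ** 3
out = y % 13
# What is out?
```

Answer: 12

Derivation:
Trace (tracking out):
val = 4  # -> val = 4
y = val ** 3  # -> y = 64
out = y % 13  # -> out = 12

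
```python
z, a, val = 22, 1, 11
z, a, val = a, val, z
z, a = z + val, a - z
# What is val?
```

Answer: 22

Derivation:
Trace (tracking val):
z, a, val = (22, 1, 11)  # -> z = 22, a = 1, val = 11
z, a, val = (a, val, z)  # -> z = 1, a = 11, val = 22
z, a = (z + val, a - z)  # -> z = 23, a = 10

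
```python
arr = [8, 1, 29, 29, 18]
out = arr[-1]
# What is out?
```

Trace (tracking out):
arr = [8, 1, 29, 29, 18]  # -> arr = [8, 1, 29, 29, 18]
out = arr[-1]  # -> out = 18

Answer: 18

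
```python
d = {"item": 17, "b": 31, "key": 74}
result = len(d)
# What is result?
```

Answer: 3

Derivation:
Trace (tracking result):
d = {'item': 17, 'b': 31, 'key': 74}  # -> d = {'item': 17, 'b': 31, 'key': 74}
result = len(d)  # -> result = 3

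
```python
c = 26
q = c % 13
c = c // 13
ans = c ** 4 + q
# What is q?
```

Answer: 0

Derivation:
Trace (tracking q):
c = 26  # -> c = 26
q = c % 13  # -> q = 0
c = c // 13  # -> c = 2
ans = c ** 4 + q  # -> ans = 16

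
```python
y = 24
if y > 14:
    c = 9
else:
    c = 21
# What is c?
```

Answer: 9

Derivation:
Trace (tracking c):
y = 24  # -> y = 24
if y > 14:  # condition is True
    c = 9  # -> c = 9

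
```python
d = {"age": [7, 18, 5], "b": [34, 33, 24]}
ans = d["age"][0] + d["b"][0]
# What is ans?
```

Answer: 41

Derivation:
Trace (tracking ans):
d = {'age': [7, 18, 5], 'b': [34, 33, 24]}  # -> d = {'age': [7, 18, 5], 'b': [34, 33, 24]}
ans = d['age'][0] + d['b'][0]  # -> ans = 41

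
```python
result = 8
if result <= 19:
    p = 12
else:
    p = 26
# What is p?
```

Answer: 12

Derivation:
Trace (tracking p):
result = 8  # -> result = 8
if result <= 19:  # condition is True
    p = 12  # -> p = 12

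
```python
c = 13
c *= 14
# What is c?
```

Trace (tracking c):
c = 13  # -> c = 13
c *= 14  # -> c = 182

Answer: 182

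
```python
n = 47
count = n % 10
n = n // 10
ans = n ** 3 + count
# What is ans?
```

Trace (tracking ans):
n = 47  # -> n = 47
count = n % 10  # -> count = 7
n = n // 10  # -> n = 4
ans = n ** 3 + count  # -> ans = 71

Answer: 71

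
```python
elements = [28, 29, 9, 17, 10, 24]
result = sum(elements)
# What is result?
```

Trace (tracking result):
elements = [28, 29, 9, 17, 10, 24]  # -> elements = [28, 29, 9, 17, 10, 24]
result = sum(elements)  # -> result = 117

Answer: 117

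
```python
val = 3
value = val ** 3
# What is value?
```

Trace (tracking value):
val = 3  # -> val = 3
value = val ** 3  # -> value = 27

Answer: 27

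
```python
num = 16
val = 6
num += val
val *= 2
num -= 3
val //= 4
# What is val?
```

Trace (tracking val):
num = 16  # -> num = 16
val = 6  # -> val = 6
num += val  # -> num = 22
val *= 2  # -> val = 12
num -= 3  # -> num = 19
val //= 4  # -> val = 3

Answer: 3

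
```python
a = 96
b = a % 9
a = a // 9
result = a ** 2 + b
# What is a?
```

Answer: 10

Derivation:
Trace (tracking a):
a = 96  # -> a = 96
b = a % 9  # -> b = 6
a = a // 9  # -> a = 10
result = a ** 2 + b  # -> result = 106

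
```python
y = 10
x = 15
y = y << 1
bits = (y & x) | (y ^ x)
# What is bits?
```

Answer: 31

Derivation:
Trace (tracking bits):
y = 10  # -> y = 10
x = 15  # -> x = 15
y = y << 1  # -> y = 20
bits = y & x | y ^ x  # -> bits = 31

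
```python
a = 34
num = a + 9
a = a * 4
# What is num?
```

Answer: 43

Derivation:
Trace (tracking num):
a = 34  # -> a = 34
num = a + 9  # -> num = 43
a = a * 4  # -> a = 136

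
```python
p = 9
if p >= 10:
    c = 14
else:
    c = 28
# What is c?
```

Trace (tracking c):
p = 9  # -> p = 9
if p >= 10:  # condition is False
else:
    c = 28  # -> c = 28

Answer: 28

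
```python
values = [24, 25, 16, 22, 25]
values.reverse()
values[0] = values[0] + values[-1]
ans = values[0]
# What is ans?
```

Answer: 49

Derivation:
Trace (tracking ans):
values = [24, 25, 16, 22, 25]  # -> values = [24, 25, 16, 22, 25]
values.reverse()  # -> values = [25, 22, 16, 25, 24]
values[0] = values[0] + values[-1]  # -> values = [49, 22, 16, 25, 24]
ans = values[0]  # -> ans = 49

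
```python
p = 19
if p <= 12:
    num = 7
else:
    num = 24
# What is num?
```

Answer: 24

Derivation:
Trace (tracking num):
p = 19  # -> p = 19
if p <= 12:  # condition is False
else:
    num = 24  # -> num = 24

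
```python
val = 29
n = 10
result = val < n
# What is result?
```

Answer: False

Derivation:
Trace (tracking result):
val = 29  # -> val = 29
n = 10  # -> n = 10
result = val < n  # -> result = False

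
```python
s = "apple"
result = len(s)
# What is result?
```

Answer: 5

Derivation:
Trace (tracking result):
s = 'apple'  # -> s = 'apple'
result = len(s)  # -> result = 5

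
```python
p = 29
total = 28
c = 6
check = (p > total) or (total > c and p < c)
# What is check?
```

Trace (tracking check):
p = 29  # -> p = 29
total = 28  # -> total = 28
c = 6  # -> c = 6
check = p > total or (total > c and p < c)  # -> check = True

Answer: True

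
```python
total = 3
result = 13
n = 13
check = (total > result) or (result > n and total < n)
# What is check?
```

Trace (tracking check):
total = 3  # -> total = 3
result = 13  # -> result = 13
n = 13  # -> n = 13
check = total > result or (result > n and total < n)  # -> check = False

Answer: False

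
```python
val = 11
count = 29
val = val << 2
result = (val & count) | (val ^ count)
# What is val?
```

Answer: 44

Derivation:
Trace (tracking val):
val = 11  # -> val = 11
count = 29  # -> count = 29
val = val << 2  # -> val = 44
result = val & count | val ^ count  # -> result = 61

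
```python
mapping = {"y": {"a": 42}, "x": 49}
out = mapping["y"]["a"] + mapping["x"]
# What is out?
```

Answer: 91

Derivation:
Trace (tracking out):
mapping = {'y': {'a': 42}, 'x': 49}  # -> mapping = {'y': {'a': 42}, 'x': 49}
out = mapping['y']['a'] + mapping['x']  # -> out = 91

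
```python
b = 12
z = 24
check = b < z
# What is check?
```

Answer: True

Derivation:
Trace (tracking check):
b = 12  # -> b = 12
z = 24  # -> z = 24
check = b < z  # -> check = True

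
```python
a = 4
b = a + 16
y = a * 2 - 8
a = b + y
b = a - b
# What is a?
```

Answer: 20

Derivation:
Trace (tracking a):
a = 4  # -> a = 4
b = a + 16  # -> b = 20
y = a * 2 - 8  # -> y = 0
a = b + y  # -> a = 20
b = a - b  # -> b = 0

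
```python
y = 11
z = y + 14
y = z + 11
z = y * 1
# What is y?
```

Trace (tracking y):
y = 11  # -> y = 11
z = y + 14  # -> z = 25
y = z + 11  # -> y = 36
z = y * 1  # -> z = 36

Answer: 36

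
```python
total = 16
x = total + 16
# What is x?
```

Answer: 32

Derivation:
Trace (tracking x):
total = 16  # -> total = 16
x = total + 16  # -> x = 32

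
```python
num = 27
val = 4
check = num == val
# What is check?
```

Answer: False

Derivation:
Trace (tracking check):
num = 27  # -> num = 27
val = 4  # -> val = 4
check = num == val  # -> check = False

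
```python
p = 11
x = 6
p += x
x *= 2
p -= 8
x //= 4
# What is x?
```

Answer: 3

Derivation:
Trace (tracking x):
p = 11  # -> p = 11
x = 6  # -> x = 6
p += x  # -> p = 17
x *= 2  # -> x = 12
p -= 8  # -> p = 9
x //= 4  # -> x = 3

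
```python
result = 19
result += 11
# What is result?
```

Answer: 30

Derivation:
Trace (tracking result):
result = 19  # -> result = 19
result += 11  # -> result = 30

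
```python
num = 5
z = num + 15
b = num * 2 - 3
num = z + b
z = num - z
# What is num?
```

Trace (tracking num):
num = 5  # -> num = 5
z = num + 15  # -> z = 20
b = num * 2 - 3  # -> b = 7
num = z + b  # -> num = 27
z = num - z  # -> z = 7

Answer: 27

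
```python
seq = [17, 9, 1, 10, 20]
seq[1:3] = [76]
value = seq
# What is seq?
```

Trace (tracking seq):
seq = [17, 9, 1, 10, 20]  # -> seq = [17, 9, 1, 10, 20]
seq[1:3] = [76]  # -> seq = [17, 76, 10, 20]
value = seq  # -> value = [17, 76, 10, 20]

Answer: [17, 76, 10, 20]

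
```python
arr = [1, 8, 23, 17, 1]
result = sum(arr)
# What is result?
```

Trace (tracking result):
arr = [1, 8, 23, 17, 1]  # -> arr = [1, 8, 23, 17, 1]
result = sum(arr)  # -> result = 50

Answer: 50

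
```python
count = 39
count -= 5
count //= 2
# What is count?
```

Answer: 17

Derivation:
Trace (tracking count):
count = 39  # -> count = 39
count -= 5  # -> count = 34
count //= 2  # -> count = 17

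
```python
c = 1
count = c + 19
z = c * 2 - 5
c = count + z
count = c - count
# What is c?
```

Trace (tracking c):
c = 1  # -> c = 1
count = c + 19  # -> count = 20
z = c * 2 - 5  # -> z = -3
c = count + z  # -> c = 17
count = c - count  # -> count = -3

Answer: 17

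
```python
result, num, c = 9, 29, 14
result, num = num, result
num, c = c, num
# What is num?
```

Answer: 14

Derivation:
Trace (tracking num):
result, num, c = (9, 29, 14)  # -> result = 9, num = 29, c = 14
result, num = (num, result)  # -> result = 29, num = 9
num, c = (c, num)  # -> num = 14, c = 9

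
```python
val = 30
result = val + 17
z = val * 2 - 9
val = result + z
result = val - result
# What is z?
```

Answer: 51

Derivation:
Trace (tracking z):
val = 30  # -> val = 30
result = val + 17  # -> result = 47
z = val * 2 - 9  # -> z = 51
val = result + z  # -> val = 98
result = val - result  # -> result = 51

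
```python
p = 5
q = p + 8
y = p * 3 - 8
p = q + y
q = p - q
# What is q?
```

Trace (tracking q):
p = 5  # -> p = 5
q = p + 8  # -> q = 13
y = p * 3 - 8  # -> y = 7
p = q + y  # -> p = 20
q = p - q  # -> q = 7

Answer: 7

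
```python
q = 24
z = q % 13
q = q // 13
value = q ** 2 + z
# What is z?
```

Trace (tracking z):
q = 24  # -> q = 24
z = q % 13  # -> z = 11
q = q // 13  # -> q = 1
value = q ** 2 + z  # -> value = 12

Answer: 11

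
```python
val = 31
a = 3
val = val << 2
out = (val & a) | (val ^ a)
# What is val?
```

Trace (tracking val):
val = 31  # -> val = 31
a = 3  # -> a = 3
val = val << 2  # -> val = 124
out = val & a | val ^ a  # -> out = 127

Answer: 124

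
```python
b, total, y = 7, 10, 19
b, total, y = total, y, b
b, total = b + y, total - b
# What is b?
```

Answer: 17

Derivation:
Trace (tracking b):
b, total, y = (7, 10, 19)  # -> b = 7, total = 10, y = 19
b, total, y = (total, y, b)  # -> b = 10, total = 19, y = 7
b, total = (b + y, total - b)  # -> b = 17, total = 9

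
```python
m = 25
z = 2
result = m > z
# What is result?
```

Answer: True

Derivation:
Trace (tracking result):
m = 25  # -> m = 25
z = 2  # -> z = 2
result = m > z  # -> result = True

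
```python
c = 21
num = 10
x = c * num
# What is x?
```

Trace (tracking x):
c = 21  # -> c = 21
num = 10  # -> num = 10
x = c * num  # -> x = 210

Answer: 210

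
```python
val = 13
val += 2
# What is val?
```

Trace (tracking val):
val = 13  # -> val = 13
val += 2  # -> val = 15

Answer: 15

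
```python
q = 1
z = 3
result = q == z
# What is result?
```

Answer: False

Derivation:
Trace (tracking result):
q = 1  # -> q = 1
z = 3  # -> z = 3
result = q == z  # -> result = False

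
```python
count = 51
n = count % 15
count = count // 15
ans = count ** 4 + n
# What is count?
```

Trace (tracking count):
count = 51  # -> count = 51
n = count % 15  # -> n = 6
count = count // 15  # -> count = 3
ans = count ** 4 + n  # -> ans = 87

Answer: 3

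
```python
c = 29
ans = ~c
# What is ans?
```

Trace (tracking ans):
c = 29  # -> c = 29
ans = ~c  # -> ans = -30

Answer: -30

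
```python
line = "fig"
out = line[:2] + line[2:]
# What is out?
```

Answer: 'fig'

Derivation:
Trace (tracking out):
line = 'fig'  # -> line = 'fig'
out = line[:2] + line[2:]  # -> out = 'fig'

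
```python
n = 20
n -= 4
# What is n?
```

Answer: 16

Derivation:
Trace (tracking n):
n = 20  # -> n = 20
n -= 4  # -> n = 16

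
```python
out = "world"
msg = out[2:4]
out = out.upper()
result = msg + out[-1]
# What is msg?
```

Trace (tracking msg):
out = 'world'  # -> out = 'world'
msg = out[2:4]  # -> msg = 'rl'
out = out.upper()  # -> out = 'WORLD'
result = msg + out[-1]  # -> result = 'rlD'

Answer: 'rl'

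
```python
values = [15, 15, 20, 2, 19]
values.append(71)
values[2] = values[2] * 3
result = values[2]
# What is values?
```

Trace (tracking values):
values = [15, 15, 20, 2, 19]  # -> values = [15, 15, 20, 2, 19]
values.append(71)  # -> values = [15, 15, 20, 2, 19, 71]
values[2] = values[2] * 3  # -> values = [15, 15, 60, 2, 19, 71]
result = values[2]  # -> result = 60

Answer: [15, 15, 60, 2, 19, 71]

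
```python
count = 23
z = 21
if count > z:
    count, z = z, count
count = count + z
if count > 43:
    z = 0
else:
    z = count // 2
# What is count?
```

Trace (tracking count):
count = 23  # -> count = 23
z = 21  # -> z = 21
if count > z:  # condition is True
    count, z = (z, count)  # -> count = 21, z = 23
count = count + z  # -> count = 44
if count > 43:  # condition is True
    z = 0  # -> z = 0

Answer: 44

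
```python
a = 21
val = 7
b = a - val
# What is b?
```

Trace (tracking b):
a = 21  # -> a = 21
val = 7  # -> val = 7
b = a - val  # -> b = 14

Answer: 14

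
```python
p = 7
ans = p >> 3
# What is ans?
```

Trace (tracking ans):
p = 7  # -> p = 7
ans = p >> 3  # -> ans = 0

Answer: 0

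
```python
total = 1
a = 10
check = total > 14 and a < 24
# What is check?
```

Trace (tracking check):
total = 1  # -> total = 1
a = 10  # -> a = 10
check = total > 14 and a < 24  # -> check = False

Answer: False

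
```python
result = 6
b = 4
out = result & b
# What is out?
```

Answer: 4

Derivation:
Trace (tracking out):
result = 6  # -> result = 6
b = 4  # -> b = 4
out = result & b  # -> out = 4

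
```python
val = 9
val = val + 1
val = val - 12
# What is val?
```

Trace (tracking val):
val = 9  # -> val = 9
val = val + 1  # -> val = 10
val = val - 12  # -> val = -2

Answer: -2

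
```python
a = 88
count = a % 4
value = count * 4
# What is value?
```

Answer: 0

Derivation:
Trace (tracking value):
a = 88  # -> a = 88
count = a % 4  # -> count = 0
value = count * 4  # -> value = 0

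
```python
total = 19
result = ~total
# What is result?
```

Answer: -20

Derivation:
Trace (tracking result):
total = 19  # -> total = 19
result = ~total  # -> result = -20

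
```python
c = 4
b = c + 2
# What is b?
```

Answer: 6

Derivation:
Trace (tracking b):
c = 4  # -> c = 4
b = c + 2  # -> b = 6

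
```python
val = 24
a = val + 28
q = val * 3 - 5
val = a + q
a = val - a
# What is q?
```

Answer: 67

Derivation:
Trace (tracking q):
val = 24  # -> val = 24
a = val + 28  # -> a = 52
q = val * 3 - 5  # -> q = 67
val = a + q  # -> val = 119
a = val - a  # -> a = 67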